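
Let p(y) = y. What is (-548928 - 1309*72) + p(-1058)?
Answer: -644234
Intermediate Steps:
(-548928 - 1309*72) + p(-1058) = (-548928 - 1309*72) - 1058 = (-548928 - 94248) - 1058 = -643176 - 1058 = -644234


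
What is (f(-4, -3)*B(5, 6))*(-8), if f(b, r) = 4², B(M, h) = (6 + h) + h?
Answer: -2304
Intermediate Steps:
B(M, h) = 6 + 2*h
f(b, r) = 16
(f(-4, -3)*B(5, 6))*(-8) = (16*(6 + 2*6))*(-8) = (16*(6 + 12))*(-8) = (16*18)*(-8) = 288*(-8) = -2304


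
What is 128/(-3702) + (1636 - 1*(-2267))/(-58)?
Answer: -7228165/107358 ≈ -67.328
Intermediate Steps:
128/(-3702) + (1636 - 1*(-2267))/(-58) = 128*(-1/3702) + (1636 + 2267)*(-1/58) = -64/1851 + 3903*(-1/58) = -64/1851 - 3903/58 = -7228165/107358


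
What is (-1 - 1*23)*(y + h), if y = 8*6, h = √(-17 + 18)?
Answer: -1176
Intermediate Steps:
h = 1 (h = √1 = 1)
y = 48
(-1 - 1*23)*(y + h) = (-1 - 1*23)*(48 + 1) = (-1 - 23)*49 = -24*49 = -1176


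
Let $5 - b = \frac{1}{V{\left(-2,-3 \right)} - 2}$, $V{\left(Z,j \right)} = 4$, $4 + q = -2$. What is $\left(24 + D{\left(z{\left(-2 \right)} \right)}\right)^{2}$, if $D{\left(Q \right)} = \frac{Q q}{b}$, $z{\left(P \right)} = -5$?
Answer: $\frac{8464}{9} \approx 940.44$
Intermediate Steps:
$q = -6$ ($q = -4 - 2 = -6$)
$b = \frac{9}{2}$ ($b = 5 - \frac{1}{4 - 2} = 5 - \frac{1}{2} = \frac{9}{2} \approx 4.5$)
$D{\left(Q \right)} = - \frac{4 Q}{3}$ ($D{\left(Q \right)} = \frac{Q \left(-6\right)}{\frac{9}{2}} = - 6 Q \frac{2}{9} = - \frac{4 Q}{3}$)
$\left(24 + D{\left(z{\left(-2 \right)} \right)}\right)^{2} = \left(24 - - \frac{20}{3}\right)^{2} = \left(24 + \frac{20}{3}\right)^{2} = \left(\frac{92}{3}\right)^{2} = \frac{8464}{9}$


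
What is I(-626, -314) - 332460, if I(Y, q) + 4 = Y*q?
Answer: -135900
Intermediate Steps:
I(Y, q) = -4 + Y*q
I(-626, -314) - 332460 = (-4 - 626*(-314)) - 332460 = (-4 + 196564) - 332460 = 196560 - 332460 = -135900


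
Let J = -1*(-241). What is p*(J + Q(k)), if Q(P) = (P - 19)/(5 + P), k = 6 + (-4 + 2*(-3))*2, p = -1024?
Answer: -751616/3 ≈ -2.5054e+5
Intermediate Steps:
J = 241
k = -14 (k = 6 + (-4 - 6)*2 = 6 - 10*2 = 6 - 20 = -14)
Q(P) = (-19 + P)/(5 + P)
p*(J + Q(k)) = -1024*(241 + (-19 - 14)/(5 - 14)) = -1024*(241 - 33/(-9)) = -1024*(241 - ⅑*(-33)) = -1024*(241 + 11/3) = -1024*734/3 = -751616/3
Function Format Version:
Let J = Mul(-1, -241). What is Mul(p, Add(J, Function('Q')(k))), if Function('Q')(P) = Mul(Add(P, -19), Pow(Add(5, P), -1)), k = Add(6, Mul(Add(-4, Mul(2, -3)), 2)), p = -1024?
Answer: Rational(-751616, 3) ≈ -2.5054e+5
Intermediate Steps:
J = 241
k = -14 (k = Add(6, Mul(Add(-4, -6), 2)) = Add(6, Mul(-10, 2)) = Add(6, -20) = -14)
Function('Q')(P) = Mul(Pow(Add(5, P), -1), Add(-19, P)) (Function('Q')(P) = Mul(Add(-19, P), Pow(Add(5, P), -1)) = Mul(Pow(Add(5, P), -1), Add(-19, P)))
Mul(p, Add(J, Function('Q')(k))) = Mul(-1024, Add(241, Mul(Pow(Add(5, -14), -1), Add(-19, -14)))) = Mul(-1024, Add(241, Mul(Pow(-9, -1), -33))) = Mul(-1024, Add(241, Mul(Rational(-1, 9), -33))) = Mul(-1024, Add(241, Rational(11, 3))) = Mul(-1024, Rational(734, 3)) = Rational(-751616, 3)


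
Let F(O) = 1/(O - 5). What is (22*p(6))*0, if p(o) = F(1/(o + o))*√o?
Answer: 0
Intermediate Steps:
F(O) = 1/(-5 + O)
p(o) = √o/(-5 + 1/(2*o)) (p(o) = √o/(-5 + 1/(o + o)) = √o/(-5 + 1/(2*o)))
(22*p(6))*0 = (22*(-2*6^(3/2)/(-1 + 10*6)))*0 = (22*(-2*6*√6/(-1 + 60)))*0 = (22*(-2*6*√6/59))*0 = (22*(-2*6*√6*1/59))*0 = (22*(-12*√6/59))*0 = -264*√6/59*0 = 0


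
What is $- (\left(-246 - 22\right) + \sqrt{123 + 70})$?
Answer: $268 - \sqrt{193} \approx 254.11$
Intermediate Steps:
$- (\left(-246 - 22\right) + \sqrt{123 + 70}) = - (\left(-246 - 22\right) + \sqrt{193}) = - (-268 + \sqrt{193}) = 268 - \sqrt{193}$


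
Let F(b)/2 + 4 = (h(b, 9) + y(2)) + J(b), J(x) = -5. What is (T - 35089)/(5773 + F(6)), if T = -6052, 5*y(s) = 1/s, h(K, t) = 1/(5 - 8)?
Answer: -617115/86318 ≈ -7.1493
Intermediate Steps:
h(K, t) = -⅓ (h(K, t) = 1/(-3) = -⅓)
y(s) = 1/(5*s)
F(b) = -277/15 (F(b) = -8 + 2*((-⅓ + (⅕)/2) - 5) = -8 + 2*((-⅓ + (⅕)*(½)) - 5) = -8 + 2*((-⅓ + ⅒) - 5) = -8 + 2*(-7/30 - 5) = -8 + 2*(-157/30) = -8 - 157/15 = -277/15)
(T - 35089)/(5773 + F(6)) = (-6052 - 35089)/(5773 - 277/15) = -41141/86318/15 = -41141*15/86318 = -617115/86318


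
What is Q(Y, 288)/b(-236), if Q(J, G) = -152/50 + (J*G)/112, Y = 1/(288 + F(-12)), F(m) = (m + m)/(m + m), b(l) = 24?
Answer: -76649/606900 ≈ -0.12630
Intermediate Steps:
F(m) = 1 (F(m) = (2*m)/((2*m)) = (2*m)*(1/(2*m)) = 1)
Y = 1/289 (Y = 1/(288 + 1) = 1/289 ≈ 0.0034602)
Q(J, G) = -76/25 + G*J/112 (Q(J, G) = -152*1/50 + (G*J)*(1/112) = -76/25 + G*J/112)
Q(Y, 288)/b(-236) = (-76/25 + (1/112)*288*(1/289))/24 = (-76/25 + 18/2023)*(1/24) = -153298/50575*1/24 = -76649/606900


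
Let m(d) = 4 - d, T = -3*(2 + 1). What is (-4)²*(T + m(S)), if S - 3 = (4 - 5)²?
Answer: -144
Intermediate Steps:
T = -9 (T = -3*3 = -9)
S = 4 (S = 3 + (4 - 5)² = 3 + (-1)² = 3 + 1 = 4)
(-4)²*(T + m(S)) = (-4)²*(-9 + (4 - 1*4)) = 16*(-9 + (4 - 4)) = 16*(-9 + 0) = 16*(-9) = -144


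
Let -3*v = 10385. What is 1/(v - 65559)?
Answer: -3/207062 ≈ -1.4488e-5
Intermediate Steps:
v = -10385/3 (v = -⅓*10385 = -10385/3 ≈ -3461.7)
1/(v - 65559) = 1/(-10385/3 - 65559) = 1/(-207062/3) = -3/207062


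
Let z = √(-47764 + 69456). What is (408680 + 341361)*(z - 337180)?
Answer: -252898824380 + 1500082*√5423 ≈ -2.5279e+11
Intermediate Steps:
z = 2*√5423 (z = √21692 = 2*√5423 ≈ 147.28)
(408680 + 341361)*(z - 337180) = (408680 + 341361)*(2*√5423 - 337180) = 750041*(-337180 + 2*√5423) = -252898824380 + 1500082*√5423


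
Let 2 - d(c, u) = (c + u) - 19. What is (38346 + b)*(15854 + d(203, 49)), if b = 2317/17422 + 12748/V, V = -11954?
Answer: 62381411041651915/104131294 ≈ 5.9906e+8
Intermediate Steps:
d(c, u) = 21 - c - u (d(c, u) = 2 - ((c + u) - 19) = 2 - (-19 + c + u) = 2 + (19 - c - u) = 21 - c - u)
b = -97199119/104131294 (b = 2317/17422 + 12748/(-11954) = 2317*(1/17422) + 12748*(-1/11954) = 2317/17422 - 6374/5977 = -97199119/104131294 ≈ -0.93343)
(38346 + b)*(15854 + d(203, 49)) = (38346 - 97199119/104131294)*(15854 + (21 - 1*203 - 1*49)) = 3992921400605*(15854 + (21 - 203 - 49))/104131294 = 3992921400605*(15854 - 231)/104131294 = (3992921400605/104131294)*15623 = 62381411041651915/104131294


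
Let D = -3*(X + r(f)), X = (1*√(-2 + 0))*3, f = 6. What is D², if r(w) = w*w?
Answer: 11502 + 1944*I*√2 ≈ 11502.0 + 2749.2*I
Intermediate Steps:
r(w) = w²
X = 3*I*√2 (X = (1*√(-2))*3 = (1*(I*√2))*3 = (I*√2)*3 = 3*I*√2 ≈ 4.2426*I)
D = -108 - 9*I*√2 (D = -3*(3*I*√2 + 6²) = -3*(3*I*√2 + 36) = -3*(36 + 3*I*√2) = -108 - 9*I*√2 ≈ -108.0 - 12.728*I)
D² = (-108 - 9*I*√2)²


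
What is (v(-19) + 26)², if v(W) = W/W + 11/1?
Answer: 1444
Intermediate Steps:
v(W) = 12 (v(W) = 1 + 11*1 = 1 + 11 = 12)
(v(-19) + 26)² = (12 + 26)² = 38² = 1444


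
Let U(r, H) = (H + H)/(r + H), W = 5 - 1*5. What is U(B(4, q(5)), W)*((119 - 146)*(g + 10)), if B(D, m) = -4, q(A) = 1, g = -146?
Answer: 0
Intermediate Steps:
W = 0 (W = 5 - 5 = 0)
U(r, H) = 2*H/(H + r) (U(r, H) = (2*H)/(H + r) = 2*H/(H + r))
U(B(4, q(5)), W)*((119 - 146)*(g + 10)) = (2*0/(0 - 4))*((119 - 146)*(-146 + 10)) = (2*0/(-4))*(-27*(-136)) = (2*0*(-¼))*3672 = 0*3672 = 0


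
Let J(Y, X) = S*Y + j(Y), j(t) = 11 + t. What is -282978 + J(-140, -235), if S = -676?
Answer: -188467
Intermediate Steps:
J(Y, X) = 11 - 675*Y (J(Y, X) = -676*Y + (11 + Y) = 11 - 675*Y)
-282978 + J(-140, -235) = -282978 + (11 - 675*(-140)) = -282978 + (11 + 94500) = -282978 + 94511 = -188467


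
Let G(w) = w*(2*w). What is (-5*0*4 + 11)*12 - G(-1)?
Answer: 130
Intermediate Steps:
G(w) = 2*w**2
(-5*0*4 + 11)*12 - G(-1) = (-5*0*4 + 11)*12 - 2*(-1)**2 = (0*4 + 11)*12 - 2 = (0 + 11)*12 - 1*2 = 11*12 - 2 = 132 - 2 = 130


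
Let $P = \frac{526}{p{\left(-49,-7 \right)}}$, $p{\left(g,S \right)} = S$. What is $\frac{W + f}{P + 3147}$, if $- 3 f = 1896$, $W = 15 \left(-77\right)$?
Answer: $- \frac{12509}{21503} \approx -0.58173$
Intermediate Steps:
$W = -1155$
$f = -632$ ($f = \left(- \frac{1}{3}\right) 1896 = -632$)
$P = - \frac{526}{7}$ ($P = \frac{526}{-7} = 526 \left(- \frac{1}{7}\right) = - \frac{526}{7} \approx -75.143$)
$\frac{W + f}{P + 3147} = \frac{-1155 - 632}{- \frac{526}{7} + 3147} = - \frac{1787}{\frac{21503}{7}} = \left(-1787\right) \frac{7}{21503} = - \frac{12509}{21503}$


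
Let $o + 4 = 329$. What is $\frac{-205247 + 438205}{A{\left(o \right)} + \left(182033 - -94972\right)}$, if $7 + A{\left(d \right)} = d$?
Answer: $\frac{232958}{277323} \approx 0.84002$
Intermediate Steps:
$o = 325$ ($o = -4 + 329 = 325$)
$A{\left(d \right)} = -7 + d$
$\frac{-205247 + 438205}{A{\left(o \right)} + \left(182033 - -94972\right)} = \frac{-205247 + 438205}{\left(-7 + 325\right) + \left(182033 - -94972\right)} = \frac{232958}{318 + \left(182033 + 94972\right)} = \frac{232958}{318 + 277005} = \frac{232958}{277323}$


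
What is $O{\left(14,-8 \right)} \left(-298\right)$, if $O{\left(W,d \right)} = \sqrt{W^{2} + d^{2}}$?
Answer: $- 596 \sqrt{65} \approx -4805.1$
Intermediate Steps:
$O{\left(14,-8 \right)} \left(-298\right) = \sqrt{14^{2} + \left(-8\right)^{2}} \left(-298\right) = \sqrt{196 + 64} \left(-298\right) = \sqrt{260} \left(-298\right) = 2 \sqrt{65} \left(-298\right) = - 596 \sqrt{65}$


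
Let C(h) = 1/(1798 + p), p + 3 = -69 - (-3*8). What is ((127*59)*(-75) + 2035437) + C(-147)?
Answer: 2578558501/1750 ≈ 1.4735e+6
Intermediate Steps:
p = -48 (p = -3 + (-69 - (-3*8)) = -3 + (-69 - (-24)) = -3 + (-69 - 1*(-24)) = -3 + (-69 + 24) = -3 - 45 = -48)
C(h) = 1/1750 (C(h) = 1/(1798 - 48) = 1/1750)
((127*59)*(-75) + 2035437) + C(-147) = ((127*59)*(-75) + 2035437) + 1/1750 = (7493*(-75) + 2035437) + 1/1750 = (-561975 + 2035437) + 1/1750 = 1473462 + 1/1750 = 2578558501/1750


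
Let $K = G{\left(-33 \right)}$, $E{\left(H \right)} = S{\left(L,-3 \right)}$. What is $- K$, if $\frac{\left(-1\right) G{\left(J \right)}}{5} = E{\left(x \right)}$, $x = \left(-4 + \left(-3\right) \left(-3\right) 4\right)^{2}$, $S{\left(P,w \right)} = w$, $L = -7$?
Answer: $-15$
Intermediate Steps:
$x = 1024$ ($x = \left(-4 + 9 \cdot 4\right)^{2} = \left(-4 + 36\right)^{2} = 32^{2} = 1024$)
$E{\left(H \right)} = -3$
$G{\left(J \right)} = 15$ ($G{\left(J \right)} = \left(-5\right) \left(-3\right) = 15$)
$K = 15$
$- K = \left(-1\right) 15 = -15$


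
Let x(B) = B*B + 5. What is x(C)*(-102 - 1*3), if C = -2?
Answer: -945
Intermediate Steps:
x(B) = 5 + B² (x(B) = B² + 5 = 5 + B²)
x(C)*(-102 - 1*3) = (5 + (-2)²)*(-102 - 1*3) = (5 + 4)*(-102 - 3) = 9*(-105) = -945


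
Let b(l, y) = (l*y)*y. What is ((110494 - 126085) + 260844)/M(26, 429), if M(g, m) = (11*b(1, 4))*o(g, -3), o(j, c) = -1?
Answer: -245253/176 ≈ -1393.5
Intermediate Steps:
b(l, y) = l*y²
M(g, m) = -176 (M(g, m) = (11*(1*4²))*(-1) = (11*(1*16))*(-1) = (11*16)*(-1) = 176*(-1) = -176)
((110494 - 126085) + 260844)/M(26, 429) = ((110494 - 126085) + 260844)/(-176) = (-15591 + 260844)*(-1/176) = 245253*(-1/176) = -245253/176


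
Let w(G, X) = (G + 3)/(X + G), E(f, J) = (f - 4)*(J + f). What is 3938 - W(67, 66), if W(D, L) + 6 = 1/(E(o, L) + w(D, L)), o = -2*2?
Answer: 37128835/9414 ≈ 3944.0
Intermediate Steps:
o = -4
E(f, J) = (-4 + f)*(J + f)
w(G, X) = (3 + G)/(G + X)
W(D, L) = -6 + 1/(32 - 8*L + (3 + D)/(D + L)) (W(D, L) = -6 + 1/(((-4)**2 - 4*L - 4*(-4) + L*(-4)) + (3 + D)/(D + L)) = -6 + 1/((16 - 4*L + 16 - 4*L) + (3 + D)/(D + L)) = -6 + 1/((32 - 8*L) + (3 + D)/(D + L)) = -6 + 1/(32 - 8*L + (3 + D)/(D + L)))
3938 - W(67, 66) = 3938 - (-18 - 6*67 - (191 - 48*66)*(67 + 66))/(3 + 67 + 8*(4 - 1*66)*(67 + 66)) = 3938 - (-18 - 402 - 1*(191 - 3168)*133)/(3 + 67 + 8*(4 - 66)*133) = 3938 - (-18 - 402 - 1*(-2977)*133)/(3 + 67 + 8*(-62)*133) = 3938 - (-18 - 402 + 395941)/(3 + 67 - 65968) = 3938 - 395521/(-65898) = 3938 - (-1)*395521/65898 = 3938 - 1*(-56503/9414) = 3938 + 56503/9414 = 37128835/9414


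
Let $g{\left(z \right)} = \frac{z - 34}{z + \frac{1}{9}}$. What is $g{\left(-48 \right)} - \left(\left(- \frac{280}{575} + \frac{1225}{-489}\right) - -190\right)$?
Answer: $- \frac{4491063091}{24237285} \approx -185.3$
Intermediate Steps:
$g{\left(z \right)} = \frac{-34 + z}{\frac{1}{9} + z}$ ($g{\left(z \right)} = \frac{-34 + z}{z + \frac{1}{9}} = \frac{-34 + z}{\frac{1}{9} + z}$)
$g{\left(-48 \right)} - \left(\left(- \frac{280}{575} + \frac{1225}{-489}\right) - -190\right) = \frac{9 \left(-34 - 48\right)}{1 + 9 \left(-48\right)} - \left(\left(- \frac{280}{575} + \frac{1225}{-489}\right) - -190\right) = 9 \frac{1}{1 - 432} \left(-82\right) - \left(\left(\left(-280\right) \frac{1}{575} + 1225 \left(- \frac{1}{489}\right)\right) + 190\right) = 9 \frac{1}{-431} \left(-82\right) - \left(\left(- \frac{56}{115} - \frac{1225}{489}\right) + 190\right) = 9 \left(- \frac{1}{431}\right) \left(-82\right) - \left(- \frac{168259}{56235} + 190\right) = \frac{738}{431} - \frac{10516391}{56235} = - \frac{4491063091}{24237285}$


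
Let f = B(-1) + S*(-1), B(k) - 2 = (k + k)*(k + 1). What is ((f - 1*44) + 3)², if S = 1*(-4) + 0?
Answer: 1225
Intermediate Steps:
B(k) = 2 + 2*k*(1 + k) (B(k) = 2 + (k + k)*(k + 1) = 2 + (2*k)*(1 + k) = 2 + 2*k*(1 + k))
S = -4 (S = -4 + 0 = -4)
f = 6 (f = (2 + 2*(-1) + 2*(-1)²) - 4*(-1) = (2 - 2 + 2*1) + 4 = (2 - 2 + 2) + 4 = 2 + 4 = 6)
((f - 1*44) + 3)² = ((6 - 1*44) + 3)² = ((6 - 44) + 3)² = (-38 + 3)² = (-35)² = 1225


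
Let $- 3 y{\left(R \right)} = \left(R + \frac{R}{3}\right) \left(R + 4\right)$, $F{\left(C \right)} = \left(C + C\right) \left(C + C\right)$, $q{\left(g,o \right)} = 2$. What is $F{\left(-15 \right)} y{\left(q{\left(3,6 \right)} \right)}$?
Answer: $-4800$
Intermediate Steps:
$F{\left(C \right)} = 4 C^{2}$ ($F{\left(C \right)} = 2 C 2 C = 4 C^{2}$)
$y{\left(R \right)} = - \frac{4 R \left(4 + R\right)}{9}$ ($y{\left(R \right)} = - \frac{\left(R + \frac{R}{3}\right) \left(R + 4\right)}{3} = - \frac{\left(R + R \frac{1}{3}\right) \left(4 + R\right)}{3} = - \frac{\left(R + \frac{R}{3}\right) \left(4 + R\right)}{3} = - \frac{\frac{4 R}{3} \left(4 + R\right)}{3} = - \frac{\frac{4}{3} R \left(4 + R\right)}{3} = - \frac{4 R \left(4 + R\right)}{9}$)
$F{\left(-15 \right)} y{\left(q{\left(3,6 \right)} \right)} = 4 \left(-15\right)^{2} \left(\left(- \frac{4}{9}\right) 2 \left(4 + 2\right)\right) = 4 \cdot 225 \left(\left(- \frac{4}{9}\right) 2 \cdot 6\right) = 900 \left(- \frac{16}{3}\right) = -4800$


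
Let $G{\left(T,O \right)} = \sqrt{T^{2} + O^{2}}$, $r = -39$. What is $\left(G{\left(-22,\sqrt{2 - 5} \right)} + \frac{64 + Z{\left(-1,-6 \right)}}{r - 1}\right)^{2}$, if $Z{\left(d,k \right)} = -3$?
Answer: $\frac{773321}{1600} - \frac{61 \sqrt{481}}{20} \approx 416.43$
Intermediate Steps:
$G{\left(T,O \right)} = \sqrt{O^{2} + T^{2}}$
$\left(G{\left(-22,\sqrt{2 - 5} \right)} + \frac{64 + Z{\left(-1,-6 \right)}}{r - 1}\right)^{2} = \left(\sqrt{\left(\sqrt{2 - 5}\right)^{2} + \left(-22\right)^{2}} + \frac{64 - 3}{-39 - 1}\right)^{2} = \left(\sqrt{\left(\sqrt{-3}\right)^{2} + 484} + \frac{61}{-40}\right)^{2} = \left(\sqrt{\left(i \sqrt{3}\right)^{2} + 484} + 61 \left(- \frac{1}{40}\right)\right)^{2} = \left(\sqrt{-3 + 484} - \frac{61}{40}\right)^{2} = \left(\sqrt{481} - \frac{61}{40}\right)^{2} = \left(- \frac{61}{40} + \sqrt{481}\right)^{2}$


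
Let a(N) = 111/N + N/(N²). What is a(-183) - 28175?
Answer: -5156137/183 ≈ -28176.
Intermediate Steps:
a(N) = 112/N (a(N) = 111/N + N/N² = 111/N + 1/N = 112/N)
a(-183) - 28175 = 112/(-183) - 28175 = 112*(-1/183) - 28175 = -112/183 - 28175 = -5156137/183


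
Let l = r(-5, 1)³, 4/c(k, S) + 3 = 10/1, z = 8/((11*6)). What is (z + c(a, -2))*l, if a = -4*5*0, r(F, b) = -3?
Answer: -1440/77 ≈ -18.701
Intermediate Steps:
a = 0 (a = -20*0 = 0)
z = 4/33 (z = 8/66 = 8*(1/66) = 4/33 ≈ 0.12121)
c(k, S) = 4/7 (c(k, S) = 4/(-3 + 10/1) = 4/(-3 + 10*1) = 4/(-3 + 10) = 4/7)
l = -27 (l = (-3)³ = -27)
(z + c(a, -2))*l = (4/33 + 4/7)*(-27) = (160/231)*(-27) = -1440/77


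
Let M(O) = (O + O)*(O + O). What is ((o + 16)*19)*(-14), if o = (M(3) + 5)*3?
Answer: -36974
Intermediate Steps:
M(O) = 4*O² (M(O) = (2*O)*(2*O) = 4*O²)
o = 123 (o = (4*3² + 5)*3 = (4*9 + 5)*3 = (36 + 5)*3 = 41*3 = 123)
((o + 16)*19)*(-14) = ((123 + 16)*19)*(-14) = (139*19)*(-14) = 2641*(-14) = -36974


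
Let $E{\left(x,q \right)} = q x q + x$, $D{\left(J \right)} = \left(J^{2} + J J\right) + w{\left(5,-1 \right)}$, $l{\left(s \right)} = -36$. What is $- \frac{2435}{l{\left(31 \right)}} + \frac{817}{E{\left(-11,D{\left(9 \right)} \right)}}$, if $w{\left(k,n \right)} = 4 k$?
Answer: $\frac{887223713}{13117500} \approx 67.637$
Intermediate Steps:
$D{\left(J \right)} = 20 + 2 J^{2}$ ($D{\left(J \right)} = \left(J^{2} + J J\right) + 4 \cdot 5 = \left(J^{2} + J^{2}\right) + 20 = 2 J^{2} + 20 = 20 + 2 J^{2}$)
$E{\left(x,q \right)} = x + x q^{2}$ ($E{\left(x,q \right)} = x q^{2} + x = x + x q^{2}$)
$- \frac{2435}{l{\left(31 \right)}} + \frac{817}{E{\left(-11,D{\left(9 \right)} \right)}} = - \frac{2435}{-36} + \frac{817}{\left(-11\right) \left(1 + \left(20 + 2 \cdot 9^{2}\right)^{2}\right)} = \left(-2435\right) \left(- \frac{1}{36}\right) + \frac{817}{\left(-11\right) \left(1 + \left(20 + 2 \cdot 81\right)^{2}\right)} = \frac{2435}{36} + \frac{817}{\left(-11\right) \left(1 + \left(20 + 162\right)^{2}\right)} = \frac{2435}{36} + \frac{817}{\left(-11\right) \left(1 + 182^{2}\right)} = \frac{2435}{36} + \frac{817}{\left(-11\right) \left(1 + 33124\right)} = \frac{2435}{36} + \frac{817}{\left(-11\right) 33125} = \frac{2435}{36} + \frac{817}{-364375} = \frac{2435}{36} + 817 \left(- \frac{1}{364375}\right) = \frac{2435}{36} - \frac{817}{364375} = \frac{887223713}{13117500}$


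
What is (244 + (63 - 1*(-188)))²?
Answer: 245025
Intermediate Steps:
(244 + (63 - 1*(-188)))² = (244 + (63 + 188))² = (244 + 251)² = 495² = 245025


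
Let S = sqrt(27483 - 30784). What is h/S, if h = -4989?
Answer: 4989*I*sqrt(3301)/3301 ≈ 86.834*I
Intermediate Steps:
S = I*sqrt(3301) (S = sqrt(-3301) = I*sqrt(3301) ≈ 57.454*I)
h/S = -4989*(-I*sqrt(3301)/3301) = -(-4989)*I*sqrt(3301)/3301 = 4989*I*sqrt(3301)/3301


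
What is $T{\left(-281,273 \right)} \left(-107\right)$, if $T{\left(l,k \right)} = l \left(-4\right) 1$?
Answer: $-120268$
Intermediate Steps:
$T{\left(l,k \right)} = - 4 l$ ($T{\left(l,k \right)} = - 4 l 1 = - 4 l$)
$T{\left(-281,273 \right)} \left(-107\right) = \left(-4\right) \left(-281\right) \left(-107\right) = 1124 \left(-107\right) = -120268$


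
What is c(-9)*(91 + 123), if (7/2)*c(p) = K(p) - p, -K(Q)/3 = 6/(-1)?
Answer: 11556/7 ≈ 1650.9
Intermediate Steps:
K(Q) = 18 (K(Q) = -18/(-1) = -18*(-1) = -3*(-6) = 18)
c(p) = 36/7 - 2*p/7 (c(p) = 2*(18 - p)/7 = 36/7 - 2*p/7)
c(-9)*(91 + 123) = (36/7 - 2/7*(-9))*(91 + 123) = (36/7 + 18/7)*214 = (54/7)*214 = 11556/7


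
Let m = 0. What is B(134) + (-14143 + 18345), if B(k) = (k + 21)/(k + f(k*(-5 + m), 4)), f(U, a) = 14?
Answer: 622051/148 ≈ 4203.0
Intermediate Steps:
B(k) = (21 + k)/(14 + k) (B(k) = (k + 21)/(k + 14) = (21 + k)/(14 + k))
B(134) + (-14143 + 18345) = (21 + 134)/(14 + 134) + (-14143 + 18345) = 155/148 + 4202 = 622051/148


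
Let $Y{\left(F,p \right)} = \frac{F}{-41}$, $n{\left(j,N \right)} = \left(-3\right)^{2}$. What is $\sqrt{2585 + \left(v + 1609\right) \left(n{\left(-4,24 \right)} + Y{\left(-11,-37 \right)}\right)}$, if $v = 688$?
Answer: $\frac{\sqrt{40132645}}{41} \approx 154.51$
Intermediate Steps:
$n{\left(j,N \right)} = 9$
$Y{\left(F,p \right)} = - \frac{F}{41}$ ($Y{\left(F,p \right)} = F \left(- \frac{1}{41}\right) = - \frac{F}{41}$)
$\sqrt{2585 + \left(v + 1609\right) \left(n{\left(-4,24 \right)} + Y{\left(-11,-37 \right)}\right)} = \sqrt{2585 + \left(688 + 1609\right) \left(9 - - \frac{11}{41}\right)} = \sqrt{2585 + 2297 \left(9 + \frac{11}{41}\right)} = \sqrt{2585 + 2297 \cdot \frac{380}{41}} = \sqrt{2585 + \frac{872860}{41}} = \sqrt{\frac{978845}{41}} = \frac{\sqrt{40132645}}{41}$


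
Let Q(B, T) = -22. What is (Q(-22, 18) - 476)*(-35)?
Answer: 17430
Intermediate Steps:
(Q(-22, 18) - 476)*(-35) = (-22 - 476)*(-35) = -498*(-35) = 17430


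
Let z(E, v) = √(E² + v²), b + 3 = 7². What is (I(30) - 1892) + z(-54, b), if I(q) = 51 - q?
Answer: -1871 + 2*√1258 ≈ -1800.1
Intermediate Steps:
b = 46 (b = -3 + 7² = -3 + 49 = 46)
(I(30) - 1892) + z(-54, b) = ((51 - 1*30) - 1892) + √((-54)² + 46²) = ((51 - 30) - 1892) + √(2916 + 2116) = (21 - 1892) + √5032 = -1871 + 2*√1258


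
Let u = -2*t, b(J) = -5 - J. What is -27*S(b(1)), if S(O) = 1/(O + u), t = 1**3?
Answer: 27/8 ≈ 3.3750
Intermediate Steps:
t = 1
u = -2 (u = -2*1 = -2)
S(O) = 1/(-2 + O) (S(O) = 1/(O - 2) = 1/(-2 + O))
-27*S(b(1)) = -27/(-2 + (-5 - 1*1)) = -27/(-2 + (-5 - 1)) = -27/(-2 - 6) = -27/(-8) = -27*(-1/8) = 27/8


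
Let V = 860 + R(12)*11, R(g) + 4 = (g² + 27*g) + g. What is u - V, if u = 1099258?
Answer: 1093162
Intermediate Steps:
R(g) = -4 + g² + 28*g (R(g) = -4 + ((g² + 27*g) + g) = -4 + (g² + 28*g) = -4 + g² + 28*g)
V = 6096 (V = 860 + (-4 + 12² + 28*12)*11 = 860 + (-4 + 144 + 336)*11 = 860 + 476*11 = 860 + 5236 = 6096)
u - V = 1099258 - 1*6096 = 1099258 - 6096 = 1093162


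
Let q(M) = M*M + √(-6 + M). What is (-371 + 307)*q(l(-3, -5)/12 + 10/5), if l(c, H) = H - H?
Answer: -256 - 128*I ≈ -256.0 - 128.0*I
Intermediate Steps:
l(c, H) = 0
q(M) = M² + √(-6 + M)
(-371 + 307)*q(l(-3, -5)/12 + 10/5) = (-371 + 307)*((0/12 + 10/5)² + √(-6 + (0/12 + 10/5))) = -64*((0*(1/12) + 10*(⅕))² + √(-6 + (0*(1/12) + 10*(⅕)))) = -64*((0 + 2)² + √(-6 + (0 + 2))) = -64*(2² + √(-6 + 2)) = -64*(4 + √(-4)) = -64*(4 + 2*I) = -256 - 128*I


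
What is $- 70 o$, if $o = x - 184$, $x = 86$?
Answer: $6860$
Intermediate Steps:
$o = -98$ ($o = 86 - 184 = -98$)
$- 70 o = \left(-70\right) \left(-98\right) = 6860$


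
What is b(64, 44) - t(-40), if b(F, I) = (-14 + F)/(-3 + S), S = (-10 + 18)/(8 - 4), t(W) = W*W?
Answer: -1650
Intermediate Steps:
t(W) = W²
S = 2 (S = 8/4 = 8*(¼) = 2)
b(F, I) = 14 - F (b(F, I) = (-14 + F)/(-3 + 2) = (-14 + F)/(-1) = (-14 + F)*(-1) = 14 - F)
b(64, 44) - t(-40) = (14 - 1*64) - 1*(-40)² = (14 - 64) - 1*1600 = -50 - 1600 = -1650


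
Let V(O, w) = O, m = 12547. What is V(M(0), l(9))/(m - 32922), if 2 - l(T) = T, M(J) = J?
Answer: 0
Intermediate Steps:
l(T) = 2 - T
V(M(0), l(9))/(m - 32922) = 0/(12547 - 32922) = 0/(-20375) = 0*(-1/20375) = 0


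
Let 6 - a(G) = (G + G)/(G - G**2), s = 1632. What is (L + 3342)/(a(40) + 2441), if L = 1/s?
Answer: 14180777/10383328 ≈ 1.3657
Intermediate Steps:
L = 1/1632 ≈ 0.00061275
a(G) = 6 - 2*G/(G - G**2) (a(G) = 6 - (G + G)/(G - G**2) = 6 - 2*G/(G - G**2))
(L + 3342)/(a(40) + 2441) = (1/1632 + 3342)/(2*(-2 + 3*40)/(-1 + 40) + 2441) = 5454145/(1632*(2*(-2 + 120)/39 + 2441)) = 5454145/(1632*(2*(1/39)*118 + 2441)) = 5454145/(1632*(236/39 + 2441)) = 5454145/(1632*(95435/39)) = (5454145/1632)*(39/95435) = 14180777/10383328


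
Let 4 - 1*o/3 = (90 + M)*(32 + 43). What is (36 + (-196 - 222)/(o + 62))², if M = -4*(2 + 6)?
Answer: 54651685729/42094144 ≈ 1298.3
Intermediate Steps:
M = -32 (M = -4*8 = -32)
o = -13038 (o = 12 - 3*(90 - 32)*(32 + 43) = 12 - 174*75 = 12 - 3*4350 = 12 - 13050 = -13038)
(36 + (-196 - 222)/(o + 62))² = (36 + (-196 - 222)/(-13038 + 62))² = (36 - 418/(-12976))² = (36 - 418*(-1/12976))² = (36 + 209/6488)² = (233777/6488)² = 54651685729/42094144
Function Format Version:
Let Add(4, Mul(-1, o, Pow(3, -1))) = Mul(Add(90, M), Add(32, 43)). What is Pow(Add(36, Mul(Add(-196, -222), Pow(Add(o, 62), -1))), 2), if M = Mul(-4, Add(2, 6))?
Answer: Rational(54651685729, 42094144) ≈ 1298.3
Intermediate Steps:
M = -32 (M = Mul(-4, 8) = -32)
o = -13038 (o = Add(12, Mul(-3, Mul(Add(90, -32), Add(32, 43)))) = Add(12, Mul(-3, Mul(58, 75))) = Add(12, Mul(-3, 4350)) = Add(12, -13050) = -13038)
Pow(Add(36, Mul(Add(-196, -222), Pow(Add(o, 62), -1))), 2) = Pow(Add(36, Mul(Add(-196, -222), Pow(Add(-13038, 62), -1))), 2) = Pow(Add(36, Mul(-418, Pow(-12976, -1))), 2) = Pow(Add(36, Mul(-418, Rational(-1, 12976))), 2) = Pow(Add(36, Rational(209, 6488)), 2) = Pow(Rational(233777, 6488), 2) = Rational(54651685729, 42094144)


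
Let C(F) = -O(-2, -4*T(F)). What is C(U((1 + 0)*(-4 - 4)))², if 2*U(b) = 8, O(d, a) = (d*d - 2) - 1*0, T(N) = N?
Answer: 4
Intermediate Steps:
O(d, a) = -2 + d² (O(d, a) = (d² - 2) + 0 = (-2 + d²) + 0 = -2 + d²)
U(b) = 4 (U(b) = (½)*8 = 4)
C(F) = -2 (C(F) = -(-2 + (-2)²) = -(-2 + 4) = -1*2 = -2)
C(U((1 + 0)*(-4 - 4)))² = (-2)² = 4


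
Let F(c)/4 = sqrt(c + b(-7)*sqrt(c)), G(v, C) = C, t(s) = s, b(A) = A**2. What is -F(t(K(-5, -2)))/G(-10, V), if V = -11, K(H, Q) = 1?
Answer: 20*sqrt(2)/11 ≈ 2.5713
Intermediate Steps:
F(c) = 4*sqrt(c + 49*sqrt(c)) (F(c) = 4*sqrt(c + (-7)**2*sqrt(c)) = 4*sqrt(c + 49*sqrt(c)))
-F(t(K(-5, -2)))/G(-10, V) = -4*sqrt(1 + 49*sqrt(1))/(-11) = -4*sqrt(1 + 49*1)*(-1)/11 = -4*sqrt(1 + 49)*(-1)/11 = -4*sqrt(50)*(-1)/11 = -4*(5*sqrt(2))*(-1)/11 = -20*sqrt(2)*(-1)/11 = -(-20)*sqrt(2)/11 = 20*sqrt(2)/11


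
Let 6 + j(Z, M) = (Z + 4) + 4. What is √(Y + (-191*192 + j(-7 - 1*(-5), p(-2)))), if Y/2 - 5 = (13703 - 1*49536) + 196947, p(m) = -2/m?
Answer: √285566 ≈ 534.38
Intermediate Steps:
j(Z, M) = 2 + Z (j(Z, M) = -6 + ((Z + 4) + 4) = -6 + ((4 + Z) + 4) = -6 + (8 + Z) = 2 + Z)
Y = 322238 (Y = 10 + 2*((13703 - 1*49536) + 196947) = 10 + 2*((13703 - 49536) + 196947) = 10 + 2*(-35833 + 196947) = 10 + 2*161114 = 10 + 322228 = 322238)
√(Y + (-191*192 + j(-7 - 1*(-5), p(-2)))) = √(322238 + (-191*192 + (2 + (-7 - 1*(-5))))) = √(322238 + (-36672 + (2 + (-7 + 5)))) = √(322238 + (-36672 + (2 - 2))) = √(322238 + (-36672 + 0)) = √(322238 - 36672) = √285566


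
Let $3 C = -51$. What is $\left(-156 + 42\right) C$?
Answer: $1938$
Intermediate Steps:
$C = -17$ ($C = \frac{1}{3} \left(-51\right) = -17$)
$\left(-156 + 42\right) C = \left(-156 + 42\right) \left(-17\right) = \left(-114\right) \left(-17\right) = 1938$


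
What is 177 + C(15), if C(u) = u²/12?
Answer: 783/4 ≈ 195.75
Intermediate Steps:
C(u) = u²/12
177 + C(15) = 177 + (1/12)*15² = 177 + (1/12)*225 = 177 + 75/4 = 783/4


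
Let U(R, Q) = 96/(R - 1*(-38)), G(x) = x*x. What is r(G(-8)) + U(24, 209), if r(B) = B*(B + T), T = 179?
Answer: 482160/31 ≈ 15554.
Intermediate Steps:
G(x) = x²
U(R, Q) = 96/(38 + R) (U(R, Q) = 96/(R + 38) = 96/(38 + R))
r(B) = B*(179 + B) (r(B) = B*(B + 179) = B*(179 + B))
r(G(-8)) + U(24, 209) = (-8)²*(179 + (-8)²) + 96/(38 + 24) = 64*(179 + 64) + 96/62 = 64*243 + 96*(1/62) = 15552 + 48/31 = 482160/31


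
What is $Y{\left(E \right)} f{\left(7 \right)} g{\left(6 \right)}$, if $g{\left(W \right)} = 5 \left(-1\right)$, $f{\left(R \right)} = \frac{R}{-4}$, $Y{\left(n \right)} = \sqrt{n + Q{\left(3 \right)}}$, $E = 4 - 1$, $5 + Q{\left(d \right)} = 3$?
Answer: $\frac{35}{4} \approx 8.75$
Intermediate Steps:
$Q{\left(d \right)} = -2$ ($Q{\left(d \right)} = -5 + 3 = -2$)
$E = 3$
$Y{\left(n \right)} = \sqrt{-2 + n}$ ($Y{\left(n \right)} = \sqrt{n - 2} = \sqrt{-2 + n}$)
$f{\left(R \right)} = - \frac{R}{4}$ ($f{\left(R \right)} = R \left(- \frac{1}{4}\right) = - \frac{R}{4}$)
$g{\left(W \right)} = -5$
$Y{\left(E \right)} f{\left(7 \right)} g{\left(6 \right)} = \sqrt{-2 + 3} \left(\left(- \frac{1}{4}\right) 7\right) \left(-5\right) = \sqrt{1} \left(- \frac{7}{4}\right) \left(-5\right) = 1 \left(- \frac{7}{4}\right) \left(-5\right) = \left(- \frac{7}{4}\right) \left(-5\right) = \frac{35}{4}$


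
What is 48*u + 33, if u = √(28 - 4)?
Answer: 33 + 96*√6 ≈ 268.15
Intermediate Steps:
u = 2*√6 (u = √24 = 2*√6 ≈ 4.8990)
48*u + 33 = 48*(2*√6) + 33 = 96*√6 + 33 = 33 + 96*√6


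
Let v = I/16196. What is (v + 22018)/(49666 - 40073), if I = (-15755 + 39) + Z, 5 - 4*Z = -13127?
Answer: 356591095/155368228 ≈ 2.2951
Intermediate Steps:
Z = 3283 (Z = 5/4 - ¼*(-13127) = 5/4 + 13127/4 = 3283)
I = -12433 (I = (-15755 + 39) + 3283 = -15716 + 3283 = -12433)
v = -12433/16196 ≈ -0.76766
(v + 22018)/(49666 - 40073) = (-12433/16196 + 22018)/(49666 - 40073) = (356591095/16196)/9593 = (356591095/16196)*(1/9593) = 356591095/155368228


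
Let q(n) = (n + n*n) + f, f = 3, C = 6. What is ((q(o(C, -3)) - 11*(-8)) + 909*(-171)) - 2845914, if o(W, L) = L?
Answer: -3001256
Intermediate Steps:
q(n) = 3 + n + n² (q(n) = (n + n*n) + 3 = (n + n²) + 3 = 3 + n + n²)
((q(o(C, -3)) - 11*(-8)) + 909*(-171)) - 2845914 = (((3 - 3 + (-3)²) - 11*(-8)) + 909*(-171)) - 2845914 = (((3 - 3 + 9) + 88) - 155439) - 2845914 = ((9 + 88) - 155439) - 2845914 = (97 - 155439) - 2845914 = -155342 - 2845914 = -3001256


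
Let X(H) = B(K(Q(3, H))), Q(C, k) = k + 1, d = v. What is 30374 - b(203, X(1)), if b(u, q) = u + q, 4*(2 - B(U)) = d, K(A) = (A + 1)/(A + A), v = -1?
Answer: 120675/4 ≈ 30169.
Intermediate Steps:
d = -1
Q(C, k) = 1 + k
K(A) = (1 + A)/(2*A) (K(A) = (1 + A)/((2*A)) = (1 + A)*(1/(2*A)) = (1 + A)/(2*A))
B(U) = 9/4 (B(U) = 2 - 1/4*(-1) = 2 + 1/4 = 9/4)
X(H) = 9/4
b(u, q) = q + u
30374 - b(203, X(1)) = 30374 - (9/4 + 203) = 30374 - 1*821/4 = 30374 - 821/4 = 120675/4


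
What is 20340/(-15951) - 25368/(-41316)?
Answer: -12103402/18306431 ≈ -0.66116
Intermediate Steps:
20340/(-15951) - 25368/(-41316) = 20340*(-1/15951) - 25368*(-1/41316) = -6780/5317 + 2114/3443 = -12103402/18306431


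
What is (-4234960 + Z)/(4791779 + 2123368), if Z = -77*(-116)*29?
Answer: -3975932/6915147 ≈ -0.57496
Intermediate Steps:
Z = 259028 (Z = 8932*29 = 259028)
(-4234960 + Z)/(4791779 + 2123368) = (-4234960 + 259028)/(4791779 + 2123368) = -3975932/6915147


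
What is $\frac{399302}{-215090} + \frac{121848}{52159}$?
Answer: $\frac{2690546651}{5609439655} \approx 0.47965$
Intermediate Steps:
$\frac{399302}{-215090} + \frac{121848}{52159} = 399302 \left(- \frac{1}{215090}\right) + 121848 \cdot \frac{1}{52159} = - \frac{199651}{107545} + \frac{121848}{52159} = \frac{2690546651}{5609439655}$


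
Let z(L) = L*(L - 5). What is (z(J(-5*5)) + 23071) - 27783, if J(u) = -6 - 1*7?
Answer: -4478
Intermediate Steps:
J(u) = -13 (J(u) = -6 - 7 = -13)
z(L) = L*(-5 + L)
(z(J(-5*5)) + 23071) - 27783 = (-13*(-5 - 13) + 23071) - 27783 = (-13*(-18) + 23071) - 27783 = (234 + 23071) - 27783 = 23305 - 27783 = -4478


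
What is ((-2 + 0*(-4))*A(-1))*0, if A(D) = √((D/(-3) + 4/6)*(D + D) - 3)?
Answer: 0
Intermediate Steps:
A(D) = √(-3 + 2*D*(⅔ - D/3)) (A(D) = √((D*(-⅓) + 4*(⅙))*(2*D) - 3) = √((-D/3 + ⅔)*(2*D) - 3) = √((⅔ - D/3)*(2*D) - 3) = √(2*D*(⅔ - D/3) - 3) = √(-3 + 2*D*(⅔ - D/3)))
((-2 + 0*(-4))*A(-1))*0 = ((-2 + 0*(-4))*(√(-27 - 6*(-1)² + 12*(-1))/3))*0 = ((-2 + 0)*(√(-27 - 6*1 - 12)/3))*0 = -2*√(-27 - 6 - 12)/3*0 = -2*√(-45)/3*0 = -2*3*I*√5/3*0 = -2*I*√5*0 = 0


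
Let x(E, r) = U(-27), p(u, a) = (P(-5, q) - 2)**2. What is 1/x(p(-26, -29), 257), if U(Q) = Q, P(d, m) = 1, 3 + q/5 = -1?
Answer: -1/27 ≈ -0.037037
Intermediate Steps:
q = -20 (q = -15 + 5*(-1) = -15 - 5 = -20)
p(u, a) = 1 (p(u, a) = (1 - 2)**2 = (-1)**2 = 1)
x(E, r) = -27
1/x(p(-26, -29), 257) = 1/(-27) = -1/27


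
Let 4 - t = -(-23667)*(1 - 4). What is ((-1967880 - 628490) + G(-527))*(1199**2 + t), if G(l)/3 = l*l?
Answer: -2659948452898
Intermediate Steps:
G(l) = 3*l**2 (G(l) = 3*(l*l) = 3*l**2)
t = 71005 (t = 4 - (-7889)*(-3*(1 - 4)) = 4 - (-7889)*(-3*(-3)) = 4 - (-7889)*9 = 4 - 1*(-71001) = 4 + 71001 = 71005)
((-1967880 - 628490) + G(-527))*(1199**2 + t) = ((-1967880 - 628490) + 3*(-527)**2)*(1199**2 + 71005) = (-2596370 + 3*277729)*(1437601 + 71005) = (-2596370 + 833187)*1508606 = -1763183*1508606 = -2659948452898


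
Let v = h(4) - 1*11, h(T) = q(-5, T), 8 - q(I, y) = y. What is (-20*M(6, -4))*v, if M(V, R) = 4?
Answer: 560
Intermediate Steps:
q(I, y) = 8 - y
h(T) = 8 - T
v = -7 (v = (8 - 1*4) - 1*11 = (8 - 4) - 11 = 4 - 11 = -7)
(-20*M(6, -4))*v = -20*4*(-7) = -80*(-7) = 560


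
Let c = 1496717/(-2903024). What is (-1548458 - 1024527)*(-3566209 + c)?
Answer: 26637578042284818005/2903024 ≈ 9.1758e+12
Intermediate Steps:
c = -1496717/2903024 (c = 1496717*(-1/2903024) = -1496717/2903024 ≈ -0.51557)
(-1548458 - 1024527)*(-3566209 + c) = (-1548458 - 1024527)*(-3566209 - 1496717/2903024) = -2572985*(-10352791812733/2903024) = 26637578042284818005/2903024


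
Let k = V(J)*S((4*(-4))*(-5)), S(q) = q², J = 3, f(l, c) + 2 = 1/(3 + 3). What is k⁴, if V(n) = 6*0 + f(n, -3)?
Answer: 1535220121600000000/81 ≈ 1.8953e+16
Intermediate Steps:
f(l, c) = -11/6 (f(l, c) = -2 + 1/(3 + 3) = -2 + 1/6 = -2 + ⅙ = -11/6)
V(n) = -11/6 (V(n) = 6*0 - 11/6 = 0 - 11/6 = -11/6)
k = -35200/3 (k = -11*((4*(-4))*(-5))²/6 = -11*(-16*(-5))²/6 = -11/6*80² = -11/6*6400 = -35200/3 ≈ -11733.)
k⁴ = (-35200/3)⁴ = 1535220121600000000/81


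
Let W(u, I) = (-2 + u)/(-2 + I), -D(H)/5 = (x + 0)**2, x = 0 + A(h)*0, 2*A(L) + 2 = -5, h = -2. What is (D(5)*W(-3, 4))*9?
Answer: 0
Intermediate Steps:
A(L) = -7/2 (A(L) = -1 + (1/2)*(-5) = -1 - 5/2 = -7/2)
x = 0 (x = 0 - 7/2*0 = 0 + 0 = 0)
D(H) = 0 (D(H) = -5*(0 + 0)**2 = -5*0**2 = -5*0 = 0)
W(u, I) = (-2 + u)/(-2 + I)
(D(5)*W(-3, 4))*9 = (0*((-2 - 3)/(-2 + 4)))*9 = (0*(-5/2))*9 = 0*9 = 0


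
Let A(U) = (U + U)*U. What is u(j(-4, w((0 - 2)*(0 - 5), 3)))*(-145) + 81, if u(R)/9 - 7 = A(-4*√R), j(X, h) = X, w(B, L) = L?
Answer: 157986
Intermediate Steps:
A(U) = 2*U² (A(U) = (2*U)*U = 2*U²)
u(R) = 63 + 288*R (u(R) = 63 + 9*(2*(-4*√R)²) = 63 + 9*(2*(16*R)) = 63 + 9*(32*R) = 63 + 288*R)
u(j(-4, w((0 - 2)*(0 - 5), 3)))*(-145) + 81 = (63 + 288*(-4))*(-145) + 81 = (63 - 1152)*(-145) + 81 = -1089*(-145) + 81 = 157905 + 81 = 157986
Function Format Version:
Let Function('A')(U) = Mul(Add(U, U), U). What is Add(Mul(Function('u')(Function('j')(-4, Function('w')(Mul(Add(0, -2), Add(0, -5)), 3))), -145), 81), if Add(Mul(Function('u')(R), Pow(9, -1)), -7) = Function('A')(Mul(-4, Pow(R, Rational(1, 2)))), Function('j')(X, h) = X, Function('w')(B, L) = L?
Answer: 157986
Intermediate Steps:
Function('A')(U) = Mul(2, Pow(U, 2)) (Function('A')(U) = Mul(Mul(2, U), U) = Mul(2, Pow(U, 2)))
Function('u')(R) = Add(63, Mul(288, R)) (Function('u')(R) = Add(63, Mul(9, Mul(2, Pow(Mul(-4, Pow(R, Rational(1, 2))), 2)))) = Add(63, Mul(9, Mul(2, Mul(16, R)))) = Add(63, Mul(9, Mul(32, R))) = Add(63, Mul(288, R)))
Add(Mul(Function('u')(Function('j')(-4, Function('w')(Mul(Add(0, -2), Add(0, -5)), 3))), -145), 81) = Add(Mul(Add(63, Mul(288, -4)), -145), 81) = Add(Mul(Add(63, -1152), -145), 81) = Add(Mul(-1089, -145), 81) = Add(157905, 81) = 157986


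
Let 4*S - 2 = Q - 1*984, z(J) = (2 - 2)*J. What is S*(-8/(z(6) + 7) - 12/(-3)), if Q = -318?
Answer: -6500/7 ≈ -928.57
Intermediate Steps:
z(J) = 0 (z(J) = 0*J = 0)
S = -325 (S = 1/2 + (-318 - 1*984)/4 = 1/2 + (-318 - 984)/4 = 1/2 + (1/4)*(-1302) = 1/2 - 651/2 = -325)
S*(-8/(z(6) + 7) - 12/(-3)) = -325*(-8/(0 + 7) - 12/(-3)) = -325*(-8/7 - 12*(-1/3)) = -325*(-8*1/7 + 4) = -325*(-8/7 + 4) = -325*20/7 = -6500/7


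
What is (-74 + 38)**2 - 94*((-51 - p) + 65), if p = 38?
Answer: 3552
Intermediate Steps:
(-74 + 38)**2 - 94*((-51 - p) + 65) = (-74 + 38)**2 - 94*((-51 - 1*38) + 65) = (-36)**2 - 94*((-51 - 38) + 65) = 1296 - 94*(-89 + 65) = 1296 - 94*(-24) = 1296 - 1*(-2256) = 1296 + 2256 = 3552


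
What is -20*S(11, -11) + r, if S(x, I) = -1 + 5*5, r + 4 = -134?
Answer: -618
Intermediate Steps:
r = -138 (r = -4 - 134 = -138)
S(x, I) = 24 (S(x, I) = -1 + 25 = 24)
-20*S(11, -11) + r = -20*24 - 138 = -480 - 138 = -618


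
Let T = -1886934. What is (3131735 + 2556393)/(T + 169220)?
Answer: -2844064/858857 ≈ -3.3115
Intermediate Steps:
(3131735 + 2556393)/(T + 169220) = (3131735 + 2556393)/(-1886934 + 169220) = 5688128/(-1717714) = 5688128*(-1/1717714) = -2844064/858857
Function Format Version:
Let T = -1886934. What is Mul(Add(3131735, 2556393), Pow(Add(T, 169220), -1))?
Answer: Rational(-2844064, 858857) ≈ -3.3115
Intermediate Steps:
Mul(Add(3131735, 2556393), Pow(Add(T, 169220), -1)) = Mul(Add(3131735, 2556393), Pow(Add(-1886934, 169220), -1)) = Mul(5688128, Pow(-1717714, -1)) = Mul(5688128, Rational(-1, 1717714)) = Rational(-2844064, 858857)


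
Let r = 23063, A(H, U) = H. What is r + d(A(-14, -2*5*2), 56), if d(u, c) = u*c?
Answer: 22279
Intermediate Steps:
d(u, c) = c*u
r + d(A(-14, -2*5*2), 56) = 23063 + 56*(-14) = 23063 - 784 = 22279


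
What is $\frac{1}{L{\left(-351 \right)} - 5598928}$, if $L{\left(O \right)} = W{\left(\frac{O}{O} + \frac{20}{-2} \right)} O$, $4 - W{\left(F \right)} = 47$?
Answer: $- \frac{1}{5583835} \approx -1.7909 \cdot 10^{-7}$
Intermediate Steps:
$W{\left(F \right)} = -43$ ($W{\left(F \right)} = 4 - 47 = -43$)
$L{\left(O \right)} = - 43 O$
$\frac{1}{L{\left(-351 \right)} - 5598928} = \frac{1}{\left(-43\right) \left(-351\right) - 5598928} = \frac{1}{15093 - 5598928} = \frac{1}{-5583835} = - \frac{1}{5583835}$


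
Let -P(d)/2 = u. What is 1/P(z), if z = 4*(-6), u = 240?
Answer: -1/480 ≈ -0.0020833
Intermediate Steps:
z = -24
P(d) = -480 (P(d) = -2*240 = -480)
1/P(z) = 1/(-480) = -1/480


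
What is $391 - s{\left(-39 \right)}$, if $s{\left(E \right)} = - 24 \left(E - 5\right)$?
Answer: $-665$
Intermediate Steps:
$s{\left(E \right)} = 120 - 24 E$ ($s{\left(E \right)} = - 24 \left(-5 + E\right) = 120 - 24 E$)
$391 - s{\left(-39 \right)} = 391 - \left(120 - -936\right) = 391 - \left(120 + 936\right) = 391 - 1056 = -665$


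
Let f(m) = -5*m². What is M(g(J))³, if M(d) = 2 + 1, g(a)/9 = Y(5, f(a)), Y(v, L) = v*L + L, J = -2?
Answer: 27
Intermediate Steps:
Y(v, L) = L + L*v (Y(v, L) = L*v + L = L + L*v)
g(a) = -270*a² (g(a) = 9*((-5*a²)*(1 + 5)) = 9*(-5*a²*6) = 9*(-30*a²) = -270*a²)
M(d) = 3
M(g(J))³ = 3³ = 27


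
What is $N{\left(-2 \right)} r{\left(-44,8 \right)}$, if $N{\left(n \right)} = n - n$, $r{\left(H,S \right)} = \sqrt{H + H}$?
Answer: $0$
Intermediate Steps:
$r{\left(H,S \right)} = \sqrt{2} \sqrt{H}$ ($r{\left(H,S \right)} = \sqrt{2 H} = \sqrt{2} \sqrt{H}$)
$N{\left(n \right)} = 0$
$N{\left(-2 \right)} r{\left(-44,8 \right)} = 0 \sqrt{2} \sqrt{-44} = 0 \sqrt{2} \cdot 2 i \sqrt{11} = 0 \cdot 2 i \sqrt{22} = 0$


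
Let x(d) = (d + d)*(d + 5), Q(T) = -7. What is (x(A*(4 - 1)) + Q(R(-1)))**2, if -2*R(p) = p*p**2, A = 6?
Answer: 674041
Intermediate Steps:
R(p) = -p**3/2 (R(p) = -p*p**2/2 = -p**3/2)
x(d) = 2*d*(5 + d) (x(d) = (2*d)*(5 + d) = 2*d*(5 + d))
(x(A*(4 - 1)) + Q(R(-1)))**2 = (2*(6*(4 - 1))*(5 + 6*(4 - 1)) - 7)**2 = (2*(6*3)*(5 + 6*3) - 7)**2 = (2*18*(5 + 18) - 7)**2 = (2*18*23 - 7)**2 = (828 - 7)**2 = 821**2 = 674041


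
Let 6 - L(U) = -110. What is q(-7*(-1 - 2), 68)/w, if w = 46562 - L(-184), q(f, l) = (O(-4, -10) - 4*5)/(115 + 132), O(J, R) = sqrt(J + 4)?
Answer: -10/5736081 ≈ -1.7434e-6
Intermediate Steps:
L(U) = 116 (L(U) = 6 - 1*(-110) = 6 + 110 = 116)
O(J, R) = sqrt(4 + J)
q(f, l) = -20/247 (q(f, l) = (sqrt(4 - 4) - 4*5)/(115 + 132) = (sqrt(0) - 20)/247 = (0 - 20)*(1/247) = -20*1/247 = -20/247)
w = 46446 (w = 46562 - 1*116 = 46562 - 116 = 46446)
q(-7*(-1 - 2), 68)/w = -20/247/46446 = -20/247*1/46446 = -10/5736081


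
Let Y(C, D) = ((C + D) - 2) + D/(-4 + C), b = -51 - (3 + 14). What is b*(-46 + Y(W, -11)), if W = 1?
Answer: 11084/3 ≈ 3694.7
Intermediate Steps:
b = -68 (b = -51 - 1*17 = -51 - 17 = -68)
Y(C, D) = -2 + C + D + D/(-4 + C) (Y(C, D) = (-2 + C + D) + D/(-4 + C) = -2 + C + D + D/(-4 + C))
b*(-46 + Y(W, -11)) = -68*(-46 + (8 + 1**2 - 6*1 - 3*(-11) + 1*(-11))/(-4 + 1)) = -68*(-46 + (8 + 1 - 6 + 33 - 11)/(-3)) = -68*(-46 - 1/3*25) = -68*(-46 - 25/3) = -68*(-163/3) = 11084/3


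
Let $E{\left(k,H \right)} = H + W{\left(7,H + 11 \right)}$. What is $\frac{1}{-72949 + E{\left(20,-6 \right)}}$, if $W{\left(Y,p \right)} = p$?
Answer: $- \frac{1}{72950} \approx -1.3708 \cdot 10^{-5}$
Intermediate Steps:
$E{\left(k,H \right)} = 11 + 2 H$ ($E{\left(k,H \right)} = H + \left(H + 11\right) = H + \left(11 + H\right) = 11 + 2 H$)
$\frac{1}{-72949 + E{\left(20,-6 \right)}} = \frac{1}{-72949 + \left(11 + 2 \left(-6\right)\right)} = \frac{1}{-72949 + \left(11 - 12\right)} = \frac{1}{-72949 - 1} = \frac{1}{-72950} = - \frac{1}{72950}$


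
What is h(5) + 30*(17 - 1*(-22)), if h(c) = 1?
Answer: 1171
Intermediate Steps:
h(5) + 30*(17 - 1*(-22)) = 1 + 30*(17 - 1*(-22)) = 1 + 30*(17 + 22) = 1 + 30*39 = 1 + 1170 = 1171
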